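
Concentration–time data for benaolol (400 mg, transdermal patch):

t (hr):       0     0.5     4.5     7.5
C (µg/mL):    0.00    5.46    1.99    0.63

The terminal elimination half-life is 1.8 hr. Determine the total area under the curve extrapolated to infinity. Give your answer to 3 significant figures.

AUC = 21.8 µg/mL·hr

Trapezoidal AUC_0→7.5:
  [0→0.5]: (0.00+5.46)/2 × 0.5 = 1.365
  [0.5→4.5]: (5.46+1.99)/2 × 4 = 14.9
  [4.5→7.5]: (1.99+0.63)/2 × 3 = 3.93
  Sum = 20.195 µg/mL·hr
k_e = ln2 / t½ = 0.693147 / 1.8 = 0.3851 hr^-1
Extrapolated tail: C_last / k_e = 0.63 / 0.3851 = 1.636
AUC_0→∞ = 20.195 + 1.636 = 21.831 µg/mL·hr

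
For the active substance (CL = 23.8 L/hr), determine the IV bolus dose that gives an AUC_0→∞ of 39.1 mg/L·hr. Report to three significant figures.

Dose_iv = CL × AUC_0→∞
     = 23.8 × 39.1 = 930.58 mg

Dose = 931 mg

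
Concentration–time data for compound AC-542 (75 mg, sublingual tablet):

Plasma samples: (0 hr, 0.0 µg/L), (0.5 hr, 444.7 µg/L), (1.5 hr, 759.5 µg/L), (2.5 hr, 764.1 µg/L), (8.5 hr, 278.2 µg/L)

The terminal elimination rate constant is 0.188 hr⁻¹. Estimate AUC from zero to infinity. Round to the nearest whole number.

AUC = 6082 µg/L·hr

Trapezoidal AUC_0→8.5:
  [0→0.5]: (0.0+444.7)/2 × 0.5 = 111.175
  [0.5→1.5]: (444.7+759.5)/2 × 1 = 602.1
  [1.5→2.5]: (759.5+764.1)/2 × 1 = 761.8
  [2.5→8.5]: (764.1+278.2)/2 × 6 = 3126.9
  Sum = 4601.975 µg/L·hr
Extrapolated tail: C_last / k_e = 278.2 / 0.188 = 1479.787
AUC_0→∞ = 4601.975 + 1479.787 = 6081.762 µg/L·hr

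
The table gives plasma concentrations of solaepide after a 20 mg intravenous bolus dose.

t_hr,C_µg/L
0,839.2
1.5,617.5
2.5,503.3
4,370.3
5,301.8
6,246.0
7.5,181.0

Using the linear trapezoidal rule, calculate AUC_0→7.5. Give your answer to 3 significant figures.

Trapezoidal AUC_0→7.5:
  [0→1.5]: (839.2+617.5)/2 × 1.5 = 1092.525
  [1.5→2.5]: (617.5+503.3)/2 × 1 = 560.4
  [2.5→4]: (503.3+370.3)/2 × 1.5 = 655.2
  [4→5]: (370.3+301.8)/2 × 1 = 336.05
  [5→6]: (301.8+246.0)/2 × 1 = 273.9
  [6→7.5]: (246.0+181.0)/2 × 1.5 = 320.25
  Sum = 3238.325 µg/L·hr

AUC = 3240 µg/L·hr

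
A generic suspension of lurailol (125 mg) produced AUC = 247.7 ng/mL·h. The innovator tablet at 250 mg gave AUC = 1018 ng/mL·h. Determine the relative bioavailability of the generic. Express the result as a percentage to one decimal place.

F_rel = (AUC_test/D_test) / (AUC_ref/D_ref)
      = (247.7/125) / (1018/250)
      = 1.9816 / 4.072 = 0.4866 = 48.66%

F_rel = 48.7%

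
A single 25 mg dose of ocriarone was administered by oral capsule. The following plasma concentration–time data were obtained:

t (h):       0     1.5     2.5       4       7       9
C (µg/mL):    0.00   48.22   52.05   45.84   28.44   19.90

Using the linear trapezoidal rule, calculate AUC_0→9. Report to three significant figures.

Trapezoidal AUC_0→9:
  [0→1.5]: (0.00+48.22)/2 × 1.5 = 36.165
  [1.5→2.5]: (48.22+52.05)/2 × 1 = 50.135
  [2.5→4]: (52.05+45.84)/2 × 1.5 = 73.4175
  [4→7]: (45.84+28.44)/2 × 3 = 111.42
  [7→9]: (28.44+19.90)/2 × 2 = 48.34
  Sum = 319.4775 µg/mL·h

AUC = 319 µg/mL·h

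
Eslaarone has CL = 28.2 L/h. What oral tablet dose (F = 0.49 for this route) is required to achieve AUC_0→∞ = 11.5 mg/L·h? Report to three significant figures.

Dose = CL × AUC_0→∞ / F
     = 28.2 × 11.5 / 0.49 = 661.837 mg

Dose = 662 mg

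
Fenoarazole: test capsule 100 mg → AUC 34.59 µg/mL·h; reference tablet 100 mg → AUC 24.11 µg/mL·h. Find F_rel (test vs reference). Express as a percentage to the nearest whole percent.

F_rel = 143%

F_rel = (AUC_test/D_test) / (AUC_ref/D_ref)
      = (34.59/100) / (24.11/100)
      = 0.3459 / 0.2411 = 1.4347 = 143.47%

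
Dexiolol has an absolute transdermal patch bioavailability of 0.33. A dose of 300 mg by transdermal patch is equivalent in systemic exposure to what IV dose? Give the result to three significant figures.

D_iv = 99.0 mg

Systemic exposure from an extravascular dose = F × D_ev, so the equivalent IV dose is F × D_ev.
D_iv = F × D_ev = 0.33 × 300 = 99 mg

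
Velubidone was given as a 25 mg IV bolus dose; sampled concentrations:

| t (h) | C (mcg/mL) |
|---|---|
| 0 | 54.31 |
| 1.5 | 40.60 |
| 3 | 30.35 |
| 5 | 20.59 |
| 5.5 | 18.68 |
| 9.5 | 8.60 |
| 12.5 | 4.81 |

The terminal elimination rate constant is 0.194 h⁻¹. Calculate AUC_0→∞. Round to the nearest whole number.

AUC = 285 mcg/mL·h

Trapezoidal AUC_0→12.5:
  [0→1.5]: (54.31+40.60)/2 × 1.5 = 71.1825
  [1.5→3]: (40.60+30.35)/2 × 1.5 = 53.2125
  [3→5]: (30.35+20.59)/2 × 2 = 50.94
  [5→5.5]: (20.59+18.68)/2 × 0.5 = 9.8175
  [5.5→9.5]: (18.68+8.60)/2 × 4 = 54.56
  [9.5→12.5]: (8.60+4.81)/2 × 3 = 20.115
  Sum = 259.8275 mcg/mL·h
Extrapolated tail: C_last / k_e = 4.81 / 0.194 = 24.794
AUC_0→∞ = 259.8275 + 24.794 = 284.6215 mcg/mL·h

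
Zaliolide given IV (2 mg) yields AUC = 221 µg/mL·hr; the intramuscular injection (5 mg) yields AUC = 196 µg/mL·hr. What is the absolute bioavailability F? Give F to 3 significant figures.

F = 0.355

F = (AUC_ev / D_ev) / (AUC_iv / D_iv)
  = (196/5) / (221/2)
  = 39.2 / 110.5 = 0.3548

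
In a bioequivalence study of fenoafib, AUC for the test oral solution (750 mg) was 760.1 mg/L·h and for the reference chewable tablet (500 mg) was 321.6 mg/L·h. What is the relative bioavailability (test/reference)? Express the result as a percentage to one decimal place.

F_rel = 157.6%

F_rel = (AUC_test/D_test) / (AUC_ref/D_ref)
      = (760.1/750) / (321.6/500)
      = 1.01347 / 0.6432 = 1.5757 = 157.57%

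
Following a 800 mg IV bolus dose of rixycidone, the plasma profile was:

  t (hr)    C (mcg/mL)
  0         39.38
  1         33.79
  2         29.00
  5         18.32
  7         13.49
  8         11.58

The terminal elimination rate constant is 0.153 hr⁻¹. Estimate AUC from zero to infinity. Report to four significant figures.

AUC = 259.0 mcg/mL·hr

Trapezoidal AUC_0→8:
  [0→1]: (39.38+33.79)/2 × 1 = 36.585
  [1→2]: (33.79+29.00)/2 × 1 = 31.395
  [2→5]: (29.00+18.32)/2 × 3 = 70.98
  [5→7]: (18.32+13.49)/2 × 2 = 31.81
  [7→8]: (13.49+11.58)/2 × 1 = 12.535
  Sum = 183.305 mcg/mL·hr
Extrapolated tail: C_last / k_e = 11.58 / 0.153 = 75.686
AUC_0→∞ = 183.305 + 75.686 = 258.991 mcg/mL·hr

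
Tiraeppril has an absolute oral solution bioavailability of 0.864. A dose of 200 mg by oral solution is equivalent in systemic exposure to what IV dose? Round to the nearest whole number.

Systemic exposure from an extravascular dose = F × D_ev, so the equivalent IV dose is F × D_ev.
D_iv = F × D_ev = 0.864 × 200 = 172.8 mg

D_iv = 173 mg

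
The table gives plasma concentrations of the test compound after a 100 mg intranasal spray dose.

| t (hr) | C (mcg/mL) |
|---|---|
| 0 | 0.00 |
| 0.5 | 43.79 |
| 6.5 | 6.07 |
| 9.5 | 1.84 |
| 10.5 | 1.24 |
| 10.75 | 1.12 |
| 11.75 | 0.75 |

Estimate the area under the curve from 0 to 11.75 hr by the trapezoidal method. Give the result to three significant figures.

AUC = 175 mcg/mL·hr

Trapezoidal AUC_0→11.75:
  [0→0.5]: (0.00+43.79)/2 × 0.5 = 10.9475
  [0.5→6.5]: (43.79+6.07)/2 × 6 = 149.58
  [6.5→9.5]: (6.07+1.84)/2 × 3 = 11.865
  [9.5→10.5]: (1.84+1.24)/2 × 1 = 1.54
  [10.5→10.75]: (1.24+1.12)/2 × 0.25 = 0.295
  [10.75→11.75]: (1.12+0.75)/2 × 1 = 0.935
  Sum = 175.1625 mcg/mL·hr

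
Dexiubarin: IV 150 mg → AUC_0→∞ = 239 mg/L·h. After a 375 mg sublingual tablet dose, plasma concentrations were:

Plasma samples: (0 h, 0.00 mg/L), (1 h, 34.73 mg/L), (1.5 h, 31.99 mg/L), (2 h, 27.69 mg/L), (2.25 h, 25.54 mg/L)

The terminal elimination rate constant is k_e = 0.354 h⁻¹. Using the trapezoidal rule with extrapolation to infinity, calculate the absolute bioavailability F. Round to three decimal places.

F = 0.214

Trapezoidal AUC_0→2.25 (sublingual tablet):
  [0→1]: (0.00+34.73)/2 × 1 = 17.365
  [1→1.5]: (34.73+31.99)/2 × 0.5 = 16.68
  [1.5→2]: (31.99+27.69)/2 × 0.5 = 14.92
  [2→2.25]: (27.69+25.54)/2 × 0.25 = 6.65375
  Sum = 55.61875 mg/L·h
Tail: C_last/k_e = 25.54/0.354 = 72.147
AUC_0→∞ (sublingual tablet) = 55.61875 + 72.147 = 127.76575 mg/L·h
F = (AUC_ev/D_ev)/(AUC_iv/D_iv) = (127.76575/375)/(239/150) = 0.340709/1.59333 = 0.2138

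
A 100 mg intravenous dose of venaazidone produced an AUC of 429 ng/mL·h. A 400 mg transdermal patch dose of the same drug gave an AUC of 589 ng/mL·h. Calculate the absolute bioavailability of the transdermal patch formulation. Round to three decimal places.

F = (AUC_ev / D_ev) / (AUC_iv / D_iv)
  = (589/400) / (429/100)
  = 1.4725 / 4.29 = 0.3432

F = 0.343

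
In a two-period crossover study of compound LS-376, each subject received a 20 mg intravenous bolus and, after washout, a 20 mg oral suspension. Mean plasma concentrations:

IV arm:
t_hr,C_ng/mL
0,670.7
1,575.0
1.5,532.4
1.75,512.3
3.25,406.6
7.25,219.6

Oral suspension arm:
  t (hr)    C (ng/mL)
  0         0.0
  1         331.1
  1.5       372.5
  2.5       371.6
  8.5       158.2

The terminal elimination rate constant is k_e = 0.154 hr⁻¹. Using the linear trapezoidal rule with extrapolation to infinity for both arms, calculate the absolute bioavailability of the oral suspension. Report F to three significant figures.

Trapezoidal AUC_0→7.25 (IV):
  [0→1]: (670.7+575.0)/2 × 1 = 622.85
  [1→1.5]: (575.0+532.4)/2 × 0.5 = 276.85
  [1.5→1.75]: (532.4+512.3)/2 × 0.25 = 130.5875
  [1.75→3.25]: (512.3+406.6)/2 × 1.5 = 689.175
  [3.25→7.25]: (406.6+219.6)/2 × 4 = 1252.4
  Sum = 2971.8625 ng/mL·hr
IV tail: 219.6/0.154 = 1425.974; AUC_iv,0→∞ = 2971.8625 + 1425.974 = 4397.8365 ng/mL·hr
Trapezoidal AUC_0→8.5 (oral suspension):
  [0→1]: (0.0+331.1)/2 × 1 = 165.55
  [1→1.5]: (331.1+372.5)/2 × 0.5 = 175.9
  [1.5→2.5]: (372.5+371.6)/2 × 1 = 372.05
  [2.5→8.5]: (371.6+158.2)/2 × 6 = 1589.4
  Sum = 2302.9 ng/mL·hr
oral suspension tail: 158.2/0.154 = 1027.273; AUC_ev,0→∞ = 2302.9 + 1027.273 = 3330.173 ng/mL·hr
F = (AUC_ev/D_ev)/(AUC_iv/D_iv) = (3330.173/20)/(4397.8365/20) = 166.50865/219.892 = 0.7572

F = 0.757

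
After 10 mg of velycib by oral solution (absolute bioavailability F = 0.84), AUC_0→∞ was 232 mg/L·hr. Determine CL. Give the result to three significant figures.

CL = 0.0362 L/hr

CL = F × Dose / AUC_0→∞
   = 0.84 × 10 / 232 = 0.0362069 L/hr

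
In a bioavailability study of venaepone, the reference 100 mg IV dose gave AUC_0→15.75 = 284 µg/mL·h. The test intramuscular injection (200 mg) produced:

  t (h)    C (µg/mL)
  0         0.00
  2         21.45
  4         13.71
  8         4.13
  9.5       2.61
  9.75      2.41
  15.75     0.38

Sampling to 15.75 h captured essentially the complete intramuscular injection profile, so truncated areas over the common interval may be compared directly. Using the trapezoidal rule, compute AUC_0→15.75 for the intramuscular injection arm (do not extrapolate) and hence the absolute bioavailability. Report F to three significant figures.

F = 0.187

Trapezoidal AUC_0→15.75 (intramuscular injection):
  [0→2]: (0.00+21.45)/2 × 2 = 21.45
  [2→4]: (21.45+13.71)/2 × 2 = 35.16
  [4→8]: (13.71+4.13)/2 × 4 = 35.68
  [8→9.5]: (4.13+2.61)/2 × 1.5 = 5.055
  [9.5→9.75]: (2.61+2.41)/2 × 0.25 = 0.6275
  [9.75→15.75]: (2.41+0.38)/2 × 6 = 8.37
  Sum = 106.3425 µg/mL·h
F = (AUC_ev/D_ev)/(AUC_iv/D_iv) = (106.3425/200)/(284/100) = 0.5317125/2.84 = 0.1872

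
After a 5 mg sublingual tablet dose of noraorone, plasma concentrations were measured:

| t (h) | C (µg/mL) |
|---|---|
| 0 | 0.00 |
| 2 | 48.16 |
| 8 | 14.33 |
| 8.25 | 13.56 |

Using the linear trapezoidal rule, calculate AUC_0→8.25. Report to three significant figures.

AUC = 239 µg/mL·h

Trapezoidal AUC_0→8.25:
  [0→2]: (0.00+48.16)/2 × 2 = 48.16
  [2→8]: (48.16+14.33)/2 × 6 = 187.47
  [8→8.25]: (14.33+13.56)/2 × 0.25 = 3.48625
  Sum = 239.11625 µg/mL·h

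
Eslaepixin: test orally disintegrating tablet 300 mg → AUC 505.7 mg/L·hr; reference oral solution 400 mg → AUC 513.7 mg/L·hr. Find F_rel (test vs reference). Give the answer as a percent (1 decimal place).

F_rel = (AUC_test/D_test) / (AUC_ref/D_ref)
      = (505.7/300) / (513.7/400)
      = 1.68567 / 1.28425 = 1.3126 = 131.26%

F_rel = 131.3%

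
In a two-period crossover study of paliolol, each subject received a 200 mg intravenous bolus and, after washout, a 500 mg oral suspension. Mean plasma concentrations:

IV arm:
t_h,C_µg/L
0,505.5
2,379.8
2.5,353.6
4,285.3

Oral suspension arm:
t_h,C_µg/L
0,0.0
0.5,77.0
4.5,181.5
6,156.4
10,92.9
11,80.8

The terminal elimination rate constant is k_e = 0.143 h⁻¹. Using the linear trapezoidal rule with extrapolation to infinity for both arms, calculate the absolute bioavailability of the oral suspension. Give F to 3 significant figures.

F = 0.219

Trapezoidal AUC_0→4 (IV):
  [0→2]: (505.5+379.8)/2 × 2 = 885.3
  [2→2.5]: (379.8+353.6)/2 × 0.5 = 183.35
  [2.5→4]: (353.6+285.3)/2 × 1.5 = 479.175
  Sum = 1547.825 µg/L·h
IV tail: 285.3/0.143 = 1995.105; AUC_iv,0→∞ = 1547.825 + 1995.105 = 3542.93 µg/L·h
Trapezoidal AUC_0→11 (oral suspension):
  [0→0.5]: (0.0+77.0)/2 × 0.5 = 19.25
  [0.5→4.5]: (77.0+181.5)/2 × 4 = 517.0
  [4.5→6]: (181.5+156.4)/2 × 1.5 = 253.425
  [6→10]: (156.4+92.9)/2 × 4 = 498.6
  [10→11]: (92.9+80.8)/2 × 1 = 86.85
  Sum = 1375.125 µg/L·h
oral suspension tail: 80.8/0.143 = 565.035; AUC_ev,0→∞ = 1375.125 + 565.035 = 1940.16 µg/L·h
F = (AUC_ev/D_ev)/(AUC_iv/D_iv) = (1940.16/500)/(3542.93/200) = 3.88032/17.71465 = 0.2190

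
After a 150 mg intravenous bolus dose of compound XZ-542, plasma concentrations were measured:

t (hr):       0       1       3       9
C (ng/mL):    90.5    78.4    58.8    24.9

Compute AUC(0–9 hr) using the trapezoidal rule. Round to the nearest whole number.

AUC = 473 ng/mL·hr

Trapezoidal AUC_0→9:
  [0→1]: (90.5+78.4)/2 × 1 = 84.45
  [1→3]: (78.4+58.8)/2 × 2 = 137.2
  [3→9]: (58.8+24.9)/2 × 6 = 251.1
  Sum = 472.75 ng/mL·hr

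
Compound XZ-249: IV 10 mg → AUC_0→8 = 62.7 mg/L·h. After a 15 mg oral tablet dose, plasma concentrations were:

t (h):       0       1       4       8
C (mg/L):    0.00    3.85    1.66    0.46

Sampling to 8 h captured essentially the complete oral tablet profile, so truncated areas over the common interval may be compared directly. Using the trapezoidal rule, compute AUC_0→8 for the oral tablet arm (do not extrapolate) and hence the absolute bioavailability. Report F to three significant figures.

F = 0.153

Trapezoidal AUC_0→8 (oral tablet):
  [0→1]: (0.00+3.85)/2 × 1 = 1.925
  [1→4]: (3.85+1.66)/2 × 3 = 8.265
  [4→8]: (1.66+0.46)/2 × 4 = 4.24
  Sum = 14.43 mg/L·h
F = (AUC_ev/D_ev)/(AUC_iv/D_iv) = (14.43/15)/(62.7/10) = 0.962/6.27 = 0.1534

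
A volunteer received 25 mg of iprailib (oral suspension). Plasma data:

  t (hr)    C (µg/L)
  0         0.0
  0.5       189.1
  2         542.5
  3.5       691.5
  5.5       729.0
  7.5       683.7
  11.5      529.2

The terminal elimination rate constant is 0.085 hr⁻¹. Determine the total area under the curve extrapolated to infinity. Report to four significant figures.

Trapezoidal AUC_0→11.5:
  [0→0.5]: (0.0+189.1)/2 × 0.5 = 47.275
  [0.5→2]: (189.1+542.5)/2 × 1.5 = 548.7
  [2→3.5]: (542.5+691.5)/2 × 1.5 = 925.5
  [3.5→5.5]: (691.5+729.0)/2 × 2 = 1420.5
  [5.5→7.5]: (729.0+683.7)/2 × 2 = 1412.7
  [7.5→11.5]: (683.7+529.2)/2 × 4 = 2425.8
  Sum = 6780.475 µg/L·hr
Extrapolated tail: C_last / k_e = 529.2 / 0.085 = 6225.882
AUC_0→∞ = 6780.475 + 6225.882 = 13006.357 µg/L·hr

AUC = 13010 µg/L·hr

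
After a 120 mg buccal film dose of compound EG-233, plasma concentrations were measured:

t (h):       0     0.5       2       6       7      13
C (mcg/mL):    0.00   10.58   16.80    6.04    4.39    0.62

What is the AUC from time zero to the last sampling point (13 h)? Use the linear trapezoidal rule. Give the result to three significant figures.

AUC = 89.1 mcg/mL·h

Trapezoidal AUC_0→13:
  [0→0.5]: (0.00+10.58)/2 × 0.5 = 2.645
  [0.5→2]: (10.58+16.80)/2 × 1.5 = 20.535
  [2→6]: (16.80+6.04)/2 × 4 = 45.68
  [6→7]: (6.04+4.39)/2 × 1 = 5.215
  [7→13]: (4.39+0.62)/2 × 6 = 15.03
  Sum = 89.105 mcg/mL·h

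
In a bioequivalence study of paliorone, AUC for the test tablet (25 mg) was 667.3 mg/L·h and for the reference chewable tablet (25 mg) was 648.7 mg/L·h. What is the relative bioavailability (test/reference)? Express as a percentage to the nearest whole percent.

F_rel = 103%

F_rel = (AUC_test/D_test) / (AUC_ref/D_ref)
      = (667.3/25) / (648.7/25)
      = 26.692 / 25.948 = 1.0287 = 102.87%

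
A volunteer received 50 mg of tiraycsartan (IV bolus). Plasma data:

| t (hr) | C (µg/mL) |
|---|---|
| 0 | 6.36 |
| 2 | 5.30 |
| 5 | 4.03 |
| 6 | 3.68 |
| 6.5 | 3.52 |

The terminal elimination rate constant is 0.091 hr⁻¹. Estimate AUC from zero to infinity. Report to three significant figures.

Trapezoidal AUC_0→6.5:
  [0→2]: (6.36+5.30)/2 × 2 = 11.66
  [2→5]: (5.30+4.03)/2 × 3 = 13.995
  [5→6]: (4.03+3.68)/2 × 1 = 3.855
  [6→6.5]: (3.68+3.52)/2 × 0.5 = 1.8
  Sum = 31.31 µg/mL·hr
Extrapolated tail: C_last / k_e = 3.52 / 0.091 = 38.681
AUC_0→∞ = 31.31 + 38.681 = 69.991 µg/mL·hr

AUC = 70.0 µg/mL·hr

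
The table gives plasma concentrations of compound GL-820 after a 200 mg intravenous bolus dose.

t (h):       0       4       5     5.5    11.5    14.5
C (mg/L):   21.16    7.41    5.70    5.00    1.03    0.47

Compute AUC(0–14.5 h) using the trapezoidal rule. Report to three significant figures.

AUC = 86.7 mg/L·h

Trapezoidal AUC_0→14.5:
  [0→4]: (21.16+7.41)/2 × 4 = 57.14
  [4→5]: (7.41+5.70)/2 × 1 = 6.555
  [5→5.5]: (5.70+5.00)/2 × 0.5 = 2.675
  [5.5→11.5]: (5.00+1.03)/2 × 6 = 18.09
  [11.5→14.5]: (1.03+0.47)/2 × 3 = 2.25
  Sum = 86.71 mg/L·h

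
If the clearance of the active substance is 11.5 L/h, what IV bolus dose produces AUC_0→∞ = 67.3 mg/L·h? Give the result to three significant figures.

Dose = 774 mg

Dose_iv = CL × AUC_0→∞
     = 11.5 × 67.3 = 773.95 mg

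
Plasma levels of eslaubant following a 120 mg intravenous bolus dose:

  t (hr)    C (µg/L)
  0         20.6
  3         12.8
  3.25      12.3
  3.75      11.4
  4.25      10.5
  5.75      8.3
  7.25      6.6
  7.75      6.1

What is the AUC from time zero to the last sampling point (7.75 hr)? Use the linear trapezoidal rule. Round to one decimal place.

AUC = 93.1 µg/L·hr

Trapezoidal AUC_0→7.75:
  [0→3]: (20.6+12.8)/2 × 3 = 50.1
  [3→3.25]: (12.8+12.3)/2 × 0.25 = 3.1375
  [3.25→3.75]: (12.3+11.4)/2 × 0.5 = 5.925
  [3.75→4.25]: (11.4+10.5)/2 × 0.5 = 5.475
  [4.25→5.75]: (10.5+8.3)/2 × 1.5 = 14.1
  [5.75→7.25]: (8.3+6.6)/2 × 1.5 = 11.175
  [7.25→7.75]: (6.6+6.1)/2 × 0.5 = 3.175
  Sum = 93.0875 µg/L·hr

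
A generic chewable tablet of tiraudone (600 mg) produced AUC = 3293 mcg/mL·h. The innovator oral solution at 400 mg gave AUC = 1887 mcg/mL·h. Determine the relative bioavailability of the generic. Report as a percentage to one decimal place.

F_rel = (AUC_test/D_test) / (AUC_ref/D_ref)
      = (3293/600) / (1887/400)
      = 5.48833 / 4.7175 = 1.1634 = 116.34%

F_rel = 116.3%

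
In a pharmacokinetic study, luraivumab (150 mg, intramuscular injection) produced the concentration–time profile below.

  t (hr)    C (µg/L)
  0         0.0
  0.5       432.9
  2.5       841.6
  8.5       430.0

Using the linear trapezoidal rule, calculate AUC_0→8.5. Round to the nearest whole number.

Trapezoidal AUC_0→8.5:
  [0→0.5]: (0.0+432.9)/2 × 0.5 = 108.225
  [0.5→2.5]: (432.9+841.6)/2 × 2 = 1274.5
  [2.5→8.5]: (841.6+430.0)/2 × 6 = 3814.8
  Sum = 5197.525 µg/L·hr

AUC = 5198 µg/L·hr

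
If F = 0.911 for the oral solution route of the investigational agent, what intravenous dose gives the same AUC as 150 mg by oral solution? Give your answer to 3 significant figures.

Systemic exposure from an extravascular dose = F × D_ev, so the equivalent IV dose is F × D_ev.
D_iv = F × D_ev = 0.911 × 150 = 136.65 mg

D_iv = 137 mg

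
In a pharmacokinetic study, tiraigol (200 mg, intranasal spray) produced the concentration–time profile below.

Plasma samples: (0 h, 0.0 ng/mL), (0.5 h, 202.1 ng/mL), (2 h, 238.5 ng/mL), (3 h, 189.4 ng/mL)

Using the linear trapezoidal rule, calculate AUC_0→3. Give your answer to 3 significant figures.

AUC = 595 ng/mL·h

Trapezoidal AUC_0→3:
  [0→0.5]: (0.0+202.1)/2 × 0.5 = 50.525
  [0.5→2]: (202.1+238.5)/2 × 1.5 = 330.45
  [2→3]: (238.5+189.4)/2 × 1 = 213.95
  Sum = 594.925 ng/mL·h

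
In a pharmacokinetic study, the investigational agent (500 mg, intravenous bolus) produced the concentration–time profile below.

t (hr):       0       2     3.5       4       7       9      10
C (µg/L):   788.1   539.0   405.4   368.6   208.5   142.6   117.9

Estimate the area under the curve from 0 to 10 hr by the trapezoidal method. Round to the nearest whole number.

AUC = 3576 µg/L·hr

Trapezoidal AUC_0→10:
  [0→2]: (788.1+539.0)/2 × 2 = 1327.1
  [2→3.5]: (539.0+405.4)/2 × 1.5 = 708.3
  [3.5→4]: (405.4+368.6)/2 × 0.5 = 193.5
  [4→7]: (368.6+208.5)/2 × 3 = 865.65
  [7→9]: (208.5+142.6)/2 × 2 = 351.1
  [9→10]: (142.6+117.9)/2 × 1 = 130.25
  Sum = 3575.9 µg/L·hr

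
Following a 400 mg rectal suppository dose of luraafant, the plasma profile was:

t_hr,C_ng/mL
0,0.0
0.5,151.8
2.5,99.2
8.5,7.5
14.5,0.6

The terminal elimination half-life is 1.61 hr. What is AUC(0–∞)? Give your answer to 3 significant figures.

Trapezoidal AUC_0→14.5:
  [0→0.5]: (0.0+151.8)/2 × 0.5 = 37.95
  [0.5→2.5]: (151.8+99.2)/2 × 2 = 251.0
  [2.5→8.5]: (99.2+7.5)/2 × 6 = 320.1
  [8.5→14.5]: (7.5+0.6)/2 × 6 = 24.3
  Sum = 633.35 ng/mL·hr
k_e = ln2 / t½ = 0.693147 / 1.61 = 0.4305 hr^-1
Extrapolated tail: C_last / k_e = 0.6 / 0.4305 = 1.394
AUC_0→∞ = 633.35 + 1.394 = 634.744 ng/mL·hr

AUC = 635 ng/mL·hr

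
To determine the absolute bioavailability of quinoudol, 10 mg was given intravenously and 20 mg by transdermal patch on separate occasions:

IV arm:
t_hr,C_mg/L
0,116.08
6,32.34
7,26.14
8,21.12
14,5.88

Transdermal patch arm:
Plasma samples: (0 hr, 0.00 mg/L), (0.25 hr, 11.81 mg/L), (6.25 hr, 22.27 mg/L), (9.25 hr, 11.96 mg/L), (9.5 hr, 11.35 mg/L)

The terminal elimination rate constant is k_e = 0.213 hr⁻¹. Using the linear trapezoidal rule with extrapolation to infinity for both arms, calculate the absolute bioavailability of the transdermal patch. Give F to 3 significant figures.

F = 0.174

Trapezoidal AUC_0→14 (IV):
  [0→6]: (116.08+32.34)/2 × 6 = 445.26
  [6→7]: (32.34+26.14)/2 × 1 = 29.24
  [7→8]: (26.14+21.12)/2 × 1 = 23.63
  [8→14]: (21.12+5.88)/2 × 6 = 81.0
  Sum = 579.13 mg/L·hr
IV tail: 5.88/0.213 = 27.606; AUC_iv,0→∞ = 579.13 + 27.606 = 606.736 mg/L·hr
Trapezoidal AUC_0→9.5 (transdermal patch):
  [0→0.25]: (0.00+11.81)/2 × 0.25 = 1.47625
  [0.25→6.25]: (11.81+22.27)/2 × 6 = 102.24
  [6.25→9.25]: (22.27+11.96)/2 × 3 = 51.345
  [9.25→9.5]: (11.96+11.35)/2 × 0.25 = 2.91375
  Sum = 157.975 mg/L·hr
transdermal patch tail: 11.35/0.213 = 53.286; AUC_ev,0→∞ = 157.975 + 53.286 = 211.261 mg/L·hr
F = (AUC_ev/D_ev)/(AUC_iv/D_iv) = (211.261/20)/(606.736/10) = 10.56305/60.6736 = 0.1741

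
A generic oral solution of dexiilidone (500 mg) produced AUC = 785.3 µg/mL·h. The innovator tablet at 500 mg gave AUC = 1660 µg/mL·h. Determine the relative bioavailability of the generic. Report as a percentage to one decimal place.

F_rel = (AUC_test/D_test) / (AUC_ref/D_ref)
      = (785.3/500) / (1660/500)
      = 1.5706 / 3.32 = 0.4731 = 47.31%

F_rel = 47.3%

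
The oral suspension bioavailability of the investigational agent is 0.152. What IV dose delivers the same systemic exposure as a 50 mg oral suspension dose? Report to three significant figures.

Systemic exposure from an extravascular dose = F × D_ev, so the equivalent IV dose is F × D_ev.
D_iv = F × D_ev = 0.152 × 50 = 7.6 mg

D_iv = 7.60 mg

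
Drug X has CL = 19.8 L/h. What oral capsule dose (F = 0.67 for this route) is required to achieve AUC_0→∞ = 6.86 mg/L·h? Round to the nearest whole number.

Dose = CL × AUC_0→∞ / F
     = 19.8 × 6.86 / 0.67 = 202.728 mg

Dose = 203 mg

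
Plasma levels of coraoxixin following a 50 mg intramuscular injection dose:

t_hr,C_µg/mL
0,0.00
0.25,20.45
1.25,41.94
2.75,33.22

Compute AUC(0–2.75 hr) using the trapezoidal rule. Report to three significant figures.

AUC = 90.1 µg/mL·hr

Trapezoidal AUC_0→2.75:
  [0→0.25]: (0.00+20.45)/2 × 0.25 = 2.55625
  [0.25→1.25]: (20.45+41.94)/2 × 1 = 31.195
  [1.25→2.75]: (41.94+33.22)/2 × 1.5 = 56.37
  Sum = 90.12125 µg/mL·hr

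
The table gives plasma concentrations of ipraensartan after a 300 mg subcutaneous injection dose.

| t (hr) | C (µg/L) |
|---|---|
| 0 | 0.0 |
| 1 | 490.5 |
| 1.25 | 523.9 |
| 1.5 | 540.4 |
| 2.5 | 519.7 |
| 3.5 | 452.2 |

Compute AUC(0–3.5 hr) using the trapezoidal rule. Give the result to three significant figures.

Trapezoidal AUC_0→3.5:
  [0→1]: (0.0+490.5)/2 × 1 = 245.25
  [1→1.25]: (490.5+523.9)/2 × 0.25 = 126.8
  [1.25→1.5]: (523.9+540.4)/2 × 0.25 = 133.0375
  [1.5→2.5]: (540.4+519.7)/2 × 1 = 530.05
  [2.5→3.5]: (519.7+452.2)/2 × 1 = 485.95
  Sum = 1521.0875 µg/L·hr

AUC = 1520 µg/L·hr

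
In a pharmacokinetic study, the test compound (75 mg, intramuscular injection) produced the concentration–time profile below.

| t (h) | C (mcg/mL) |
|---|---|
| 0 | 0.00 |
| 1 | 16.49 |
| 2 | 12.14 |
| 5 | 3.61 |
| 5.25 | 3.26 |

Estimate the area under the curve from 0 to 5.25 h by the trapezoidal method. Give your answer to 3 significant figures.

Trapezoidal AUC_0→5.25:
  [0→1]: (0.00+16.49)/2 × 1 = 8.245
  [1→2]: (16.49+12.14)/2 × 1 = 14.315
  [2→5]: (12.14+3.61)/2 × 3 = 23.625
  [5→5.25]: (3.61+3.26)/2 × 0.25 = 0.85875
  Sum = 47.04375 mcg/mL·h

AUC = 47.0 mcg/mL·h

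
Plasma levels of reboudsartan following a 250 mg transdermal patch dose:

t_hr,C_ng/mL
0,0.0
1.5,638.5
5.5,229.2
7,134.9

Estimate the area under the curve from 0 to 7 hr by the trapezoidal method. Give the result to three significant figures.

Trapezoidal AUC_0→7:
  [0→1.5]: (0.0+638.5)/2 × 1.5 = 478.875
  [1.5→5.5]: (638.5+229.2)/2 × 4 = 1735.4
  [5.5→7]: (229.2+134.9)/2 × 1.5 = 273.075
  Sum = 2487.35 ng/mL·hr

AUC = 2490 ng/mL·hr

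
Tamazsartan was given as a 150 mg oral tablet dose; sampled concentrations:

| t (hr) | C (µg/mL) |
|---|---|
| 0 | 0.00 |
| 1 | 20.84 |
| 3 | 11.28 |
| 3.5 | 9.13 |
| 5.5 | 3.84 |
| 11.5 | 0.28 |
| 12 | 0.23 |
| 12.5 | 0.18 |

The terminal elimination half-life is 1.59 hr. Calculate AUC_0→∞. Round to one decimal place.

AUC = 73.6 µg/mL·hr

Trapezoidal AUC_0→12.5:
  [0→1]: (0.00+20.84)/2 × 1 = 10.42
  [1→3]: (20.84+11.28)/2 × 2 = 32.12
  [3→3.5]: (11.28+9.13)/2 × 0.5 = 5.1025
  [3.5→5.5]: (9.13+3.84)/2 × 2 = 12.97
  [5.5→11.5]: (3.84+0.28)/2 × 6 = 12.36
  [11.5→12]: (0.28+0.23)/2 × 0.5 = 0.1275
  [12→12.5]: (0.23+0.18)/2 × 0.5 = 0.1025
  Sum = 73.2025 µg/mL·hr
k_e = ln2 / t½ = 0.693147 / 1.59 = 0.4359 hr^-1
Extrapolated tail: C_last / k_e = 0.18 / 0.4359 = 0.413
AUC_0→∞ = 73.2025 + 0.413 = 73.6155 µg/mL·hr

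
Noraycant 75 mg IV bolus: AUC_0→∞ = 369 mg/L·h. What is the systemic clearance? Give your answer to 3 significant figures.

CL = 0.203 L/h

CL = Dose_iv / AUC_0→∞
   = 75 / 369 = 0.203252 L/h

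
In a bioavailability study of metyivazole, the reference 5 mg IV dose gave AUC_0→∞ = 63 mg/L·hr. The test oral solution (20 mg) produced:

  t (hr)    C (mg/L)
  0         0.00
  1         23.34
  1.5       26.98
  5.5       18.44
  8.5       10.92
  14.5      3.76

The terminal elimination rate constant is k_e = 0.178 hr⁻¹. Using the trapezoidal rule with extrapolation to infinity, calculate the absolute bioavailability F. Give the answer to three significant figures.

F = 0.890

Trapezoidal AUC_0→14.5 (oral solution):
  [0→1]: (0.00+23.34)/2 × 1 = 11.67
  [1→1.5]: (23.34+26.98)/2 × 0.5 = 12.58
  [1.5→5.5]: (26.98+18.44)/2 × 4 = 90.84
  [5.5→8.5]: (18.44+10.92)/2 × 3 = 44.04
  [8.5→14.5]: (10.92+3.76)/2 × 6 = 44.04
  Sum = 203.17 mg/L·hr
Tail: C_last/k_e = 3.76/0.178 = 21.124
AUC_0→∞ (oral solution) = 203.17 + 21.124 = 224.294 mg/L·hr
F = (AUC_ev/D_ev)/(AUC_iv/D_iv) = (224.294/20)/(63/5) = 11.2147/12.6 = 0.8901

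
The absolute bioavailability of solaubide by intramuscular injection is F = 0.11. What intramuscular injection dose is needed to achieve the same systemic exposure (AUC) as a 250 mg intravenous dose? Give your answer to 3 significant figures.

For equal systemic exposure: F × D_ev = D_iv
D_ev = D_iv / F = 250 / 0.11 = 2272.73 mg

D_intramuscular = 2270 mg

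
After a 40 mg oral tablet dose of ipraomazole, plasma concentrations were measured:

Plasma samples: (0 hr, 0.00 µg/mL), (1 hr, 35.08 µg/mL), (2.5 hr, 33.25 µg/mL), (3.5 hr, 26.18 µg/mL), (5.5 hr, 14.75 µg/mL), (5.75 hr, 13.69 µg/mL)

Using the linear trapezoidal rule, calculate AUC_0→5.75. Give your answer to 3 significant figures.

Trapezoidal AUC_0→5.75:
  [0→1]: (0.00+35.08)/2 × 1 = 17.54
  [1→2.5]: (35.08+33.25)/2 × 1.5 = 51.2475
  [2.5→3.5]: (33.25+26.18)/2 × 1 = 29.715
  [3.5→5.5]: (26.18+14.75)/2 × 2 = 40.93
  [5.5→5.75]: (14.75+13.69)/2 × 0.25 = 3.555
  Sum = 142.9875 µg/mL·hr

AUC = 143 µg/mL·hr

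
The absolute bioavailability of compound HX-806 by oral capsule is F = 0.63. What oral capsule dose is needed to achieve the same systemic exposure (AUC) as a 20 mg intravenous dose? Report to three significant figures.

D_oral = 31.7 mg

For equal systemic exposure: F × D_ev = D_iv
D_ev = D_iv / F = 20 / 0.63 = 31.746 mg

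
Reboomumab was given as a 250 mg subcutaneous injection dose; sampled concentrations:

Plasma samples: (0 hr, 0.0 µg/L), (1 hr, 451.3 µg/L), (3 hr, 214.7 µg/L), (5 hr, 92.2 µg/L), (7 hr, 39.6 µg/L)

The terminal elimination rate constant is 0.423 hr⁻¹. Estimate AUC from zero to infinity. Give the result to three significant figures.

Trapezoidal AUC_0→7:
  [0→1]: (0.0+451.3)/2 × 1 = 225.65
  [1→3]: (451.3+214.7)/2 × 2 = 666.0
  [3→5]: (214.7+92.2)/2 × 2 = 306.9
  [5→7]: (92.2+39.6)/2 × 2 = 131.8
  Sum = 1330.35 µg/L·hr
Extrapolated tail: C_last / k_e = 39.6 / 0.423 = 93.617
AUC_0→∞ = 1330.35 + 93.617 = 1423.967 µg/L·hr

AUC = 1420 µg/L·hr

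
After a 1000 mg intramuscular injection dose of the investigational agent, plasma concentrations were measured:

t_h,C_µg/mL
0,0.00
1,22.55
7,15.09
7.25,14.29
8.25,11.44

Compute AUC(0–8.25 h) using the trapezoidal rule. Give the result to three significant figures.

Trapezoidal AUC_0→8.25:
  [0→1]: (0.00+22.55)/2 × 1 = 11.275
  [1→7]: (22.55+15.09)/2 × 6 = 112.92
  [7→7.25]: (15.09+14.29)/2 × 0.25 = 3.6725
  [7.25→8.25]: (14.29+11.44)/2 × 1 = 12.865
  Sum = 140.7325 µg/mL·h

AUC = 141 µg/mL·h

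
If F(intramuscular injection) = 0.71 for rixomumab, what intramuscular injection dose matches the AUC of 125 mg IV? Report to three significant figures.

For equal systemic exposure: F × D_ev = D_iv
D_ev = D_iv / F = 125 / 0.71 = 176.056 mg

D_intramuscular = 176 mg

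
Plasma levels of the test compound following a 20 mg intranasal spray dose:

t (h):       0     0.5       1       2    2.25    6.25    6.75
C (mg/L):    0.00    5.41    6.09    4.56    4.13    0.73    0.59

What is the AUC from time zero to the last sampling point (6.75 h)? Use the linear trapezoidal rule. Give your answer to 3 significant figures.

Trapezoidal AUC_0→6.75:
  [0→0.5]: (0.00+5.41)/2 × 0.5 = 1.3525
  [0.5→1]: (5.41+6.09)/2 × 0.5 = 2.875
  [1→2]: (6.09+4.56)/2 × 1 = 5.325
  [2→2.25]: (4.56+4.13)/2 × 0.25 = 1.08625
  [2.25→6.25]: (4.13+0.73)/2 × 4 = 9.72
  [6.25→6.75]: (0.73+0.59)/2 × 0.5 = 0.33
  Sum = 20.68875 mg/L·h

AUC = 20.7 mg/L·h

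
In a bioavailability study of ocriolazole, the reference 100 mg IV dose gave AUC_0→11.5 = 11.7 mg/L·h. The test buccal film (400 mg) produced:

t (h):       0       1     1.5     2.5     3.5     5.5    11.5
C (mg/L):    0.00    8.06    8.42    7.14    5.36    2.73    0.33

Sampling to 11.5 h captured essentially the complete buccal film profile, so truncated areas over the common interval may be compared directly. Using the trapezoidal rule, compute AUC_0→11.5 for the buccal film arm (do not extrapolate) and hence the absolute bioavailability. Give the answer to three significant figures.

F = 0.843

Trapezoidal AUC_0→11.5 (buccal film):
  [0→1]: (0.00+8.06)/2 × 1 = 4.03
  [1→1.5]: (8.06+8.42)/2 × 0.5 = 4.12
  [1.5→2.5]: (8.42+7.14)/2 × 1 = 7.78
  [2.5→3.5]: (7.14+5.36)/2 × 1 = 6.25
  [3.5→5.5]: (5.36+2.73)/2 × 2 = 8.09
  [5.5→11.5]: (2.73+0.33)/2 × 6 = 9.18
  Sum = 39.45 mg/L·h
F = (AUC_ev/D_ev)/(AUC_iv/D_iv) = (39.45/400)/(11.7/100) = 0.098625/0.117 = 0.8429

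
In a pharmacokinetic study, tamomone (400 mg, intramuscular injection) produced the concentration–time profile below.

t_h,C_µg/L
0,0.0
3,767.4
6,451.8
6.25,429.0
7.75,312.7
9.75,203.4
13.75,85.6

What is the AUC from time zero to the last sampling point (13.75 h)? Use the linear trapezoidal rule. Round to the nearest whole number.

Trapezoidal AUC_0→13.75:
  [0→3]: (0.0+767.4)/2 × 3 = 1151.1
  [3→6]: (767.4+451.8)/2 × 3 = 1828.8
  [6→6.25]: (451.8+429.0)/2 × 0.25 = 110.1
  [6.25→7.75]: (429.0+312.7)/2 × 1.5 = 556.275
  [7.75→9.75]: (312.7+203.4)/2 × 2 = 516.1
  [9.75→13.75]: (203.4+85.6)/2 × 4 = 578.0
  Sum = 4740.375 µg/L·h

AUC = 4740 µg/L·h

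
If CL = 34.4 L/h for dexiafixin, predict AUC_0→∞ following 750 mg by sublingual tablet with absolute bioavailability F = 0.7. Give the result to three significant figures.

AUC = 15.3 mg/L·h

AUC_0→∞ = F × Dose / CL
        = 0.7 × 750 / 34.4 = 15.2616 mg/L·h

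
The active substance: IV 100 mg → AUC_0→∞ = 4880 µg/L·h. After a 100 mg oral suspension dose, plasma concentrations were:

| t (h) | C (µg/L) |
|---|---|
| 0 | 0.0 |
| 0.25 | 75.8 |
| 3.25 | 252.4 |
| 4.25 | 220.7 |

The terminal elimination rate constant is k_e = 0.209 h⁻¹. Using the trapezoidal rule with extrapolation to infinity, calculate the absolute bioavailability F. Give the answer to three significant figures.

Trapezoidal AUC_0→4.25 (oral suspension):
  [0→0.25]: (0.0+75.8)/2 × 0.25 = 9.475
  [0.25→3.25]: (75.8+252.4)/2 × 3 = 492.3
  [3.25→4.25]: (252.4+220.7)/2 × 1 = 236.55
  Sum = 738.325 µg/L·h
Tail: C_last/k_e = 220.7/0.209 = 1055.981
AUC_0→∞ (oral suspension) = 738.325 + 1055.981 = 1794.306 µg/L·h
F = (AUC_ev/D_ev)/(AUC_iv/D_iv) = (1794.306/100)/(4880/100) = 17.94306/48.8 = 0.3677

F = 0.368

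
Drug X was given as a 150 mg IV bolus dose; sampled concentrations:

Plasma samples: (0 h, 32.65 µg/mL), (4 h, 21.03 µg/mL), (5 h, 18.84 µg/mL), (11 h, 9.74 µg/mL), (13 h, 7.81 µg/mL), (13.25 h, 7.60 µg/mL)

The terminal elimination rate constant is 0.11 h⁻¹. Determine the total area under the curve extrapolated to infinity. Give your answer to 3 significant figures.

AUC = 302 µg/mL·h

Trapezoidal AUC_0→13.25:
  [0→4]: (32.65+21.03)/2 × 4 = 107.36
  [4→5]: (21.03+18.84)/2 × 1 = 19.935
  [5→11]: (18.84+9.74)/2 × 6 = 85.74
  [11→13]: (9.74+7.81)/2 × 2 = 17.55
  [13→13.25]: (7.81+7.60)/2 × 0.25 = 1.92625
  Sum = 232.51125 µg/mL·h
Extrapolated tail: C_last / k_e = 7.60 / 0.11 = 69.091
AUC_0→∞ = 232.51125 + 69.091 = 301.60225 µg/mL·h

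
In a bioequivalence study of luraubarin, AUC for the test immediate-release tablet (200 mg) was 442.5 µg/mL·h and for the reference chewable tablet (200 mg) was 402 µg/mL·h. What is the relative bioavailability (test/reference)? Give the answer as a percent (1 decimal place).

F_rel = 110.1%

F_rel = (AUC_test/D_test) / (AUC_ref/D_ref)
      = (442.5/200) / (402/200)
      = 2.2125 / 2.01 = 1.1007 = 110.07%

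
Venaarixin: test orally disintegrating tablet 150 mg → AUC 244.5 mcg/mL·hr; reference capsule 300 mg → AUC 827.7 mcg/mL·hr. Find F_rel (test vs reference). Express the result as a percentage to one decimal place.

F_rel = 59.1%

F_rel = (AUC_test/D_test) / (AUC_ref/D_ref)
      = (244.5/150) / (827.7/300)
      = 1.63 / 2.759 = 0.5908 = 59.08%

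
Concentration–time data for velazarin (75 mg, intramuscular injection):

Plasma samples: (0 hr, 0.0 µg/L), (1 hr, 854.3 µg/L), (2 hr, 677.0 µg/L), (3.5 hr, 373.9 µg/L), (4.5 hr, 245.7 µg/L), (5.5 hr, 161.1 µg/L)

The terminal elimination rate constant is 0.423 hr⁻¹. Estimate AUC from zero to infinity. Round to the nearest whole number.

Trapezoidal AUC_0→5.5:
  [0→1]: (0.0+854.3)/2 × 1 = 427.15
  [1→2]: (854.3+677.0)/2 × 1 = 765.65
  [2→3.5]: (677.0+373.9)/2 × 1.5 = 788.175
  [3.5→4.5]: (373.9+245.7)/2 × 1 = 309.8
  [4.5→5.5]: (245.7+161.1)/2 × 1 = 203.4
  Sum = 2494.175 µg/L·hr
Extrapolated tail: C_last / k_e = 161.1 / 0.423 = 380.851
AUC_0→∞ = 2494.175 + 380.851 = 2875.026 µg/L·hr

AUC = 2875 µg/L·hr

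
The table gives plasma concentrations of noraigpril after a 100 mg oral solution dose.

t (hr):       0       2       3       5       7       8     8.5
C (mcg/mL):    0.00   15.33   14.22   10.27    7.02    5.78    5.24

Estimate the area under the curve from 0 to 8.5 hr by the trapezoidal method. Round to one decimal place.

Trapezoidal AUC_0→8.5:
  [0→2]: (0.00+15.33)/2 × 2 = 15.33
  [2→3]: (15.33+14.22)/2 × 1 = 14.775
  [3→5]: (14.22+10.27)/2 × 2 = 24.49
  [5→7]: (10.27+7.02)/2 × 2 = 17.29
  [7→8]: (7.02+5.78)/2 × 1 = 6.4
  [8→8.5]: (5.78+5.24)/2 × 0.5 = 2.755
  Sum = 81.04 mcg/mL·hr

AUC = 81.0 mcg/mL·hr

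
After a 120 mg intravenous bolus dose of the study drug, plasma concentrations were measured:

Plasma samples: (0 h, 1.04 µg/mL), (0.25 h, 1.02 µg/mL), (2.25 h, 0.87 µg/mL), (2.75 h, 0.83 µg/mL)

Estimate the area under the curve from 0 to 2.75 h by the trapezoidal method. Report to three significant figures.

Trapezoidal AUC_0→2.75:
  [0→0.25]: (1.04+1.02)/2 × 0.25 = 0.2575
  [0.25→2.25]: (1.02+0.87)/2 × 2 = 1.89
  [2.25→2.75]: (0.87+0.83)/2 × 0.5 = 0.425
  Sum = 2.5725 µg/mL·h

AUC = 2.57 µg/mL·h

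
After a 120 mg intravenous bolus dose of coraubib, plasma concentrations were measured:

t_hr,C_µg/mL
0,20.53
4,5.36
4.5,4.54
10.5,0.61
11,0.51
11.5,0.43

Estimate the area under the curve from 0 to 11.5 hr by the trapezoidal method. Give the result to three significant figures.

Trapezoidal AUC_0→11.5:
  [0→4]: (20.53+5.36)/2 × 4 = 51.78
  [4→4.5]: (5.36+4.54)/2 × 0.5 = 2.475
  [4.5→10.5]: (4.54+0.61)/2 × 6 = 15.45
  [10.5→11]: (0.61+0.51)/2 × 0.5 = 0.28
  [11→11.5]: (0.51+0.43)/2 × 0.5 = 0.235
  Sum = 70.22 µg/mL·hr

AUC = 70.2 µg/mL·hr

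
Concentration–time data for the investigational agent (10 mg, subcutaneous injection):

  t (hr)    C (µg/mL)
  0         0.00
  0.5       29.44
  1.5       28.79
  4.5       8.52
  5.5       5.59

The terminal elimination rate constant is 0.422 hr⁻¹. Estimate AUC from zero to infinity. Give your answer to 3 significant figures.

Trapezoidal AUC_0→5.5:
  [0→0.5]: (0.00+29.44)/2 × 0.5 = 7.36
  [0.5→1.5]: (29.44+28.79)/2 × 1 = 29.115
  [1.5→4.5]: (28.79+8.52)/2 × 3 = 55.965
  [4.5→5.5]: (8.52+5.59)/2 × 1 = 7.055
  Sum = 99.495 µg/mL·hr
Extrapolated tail: C_last / k_e = 5.59 / 0.422 = 13.246
AUC_0→∞ = 99.495 + 13.246 = 112.741 µg/mL·hr

AUC = 113 µg/mL·hr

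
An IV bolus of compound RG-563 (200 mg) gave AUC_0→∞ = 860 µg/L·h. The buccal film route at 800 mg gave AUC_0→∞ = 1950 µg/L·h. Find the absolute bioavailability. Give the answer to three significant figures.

F = (AUC_ev / D_ev) / (AUC_iv / D_iv)
  = (1950/800) / (860/200)
  = 2.4375 / 4.3 = 0.5669

F = 0.567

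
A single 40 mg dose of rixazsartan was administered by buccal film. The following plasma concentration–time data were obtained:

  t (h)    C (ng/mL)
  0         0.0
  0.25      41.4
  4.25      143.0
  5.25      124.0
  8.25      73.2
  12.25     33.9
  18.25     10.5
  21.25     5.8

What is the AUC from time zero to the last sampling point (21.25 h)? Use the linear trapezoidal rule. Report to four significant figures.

Trapezoidal AUC_0→21.25:
  [0→0.25]: (0.0+41.4)/2 × 0.25 = 5.175
  [0.25→4.25]: (41.4+143.0)/2 × 4 = 368.8
  [4.25→5.25]: (143.0+124.0)/2 × 1 = 133.5
  [5.25→8.25]: (124.0+73.2)/2 × 3 = 295.8
  [8.25→12.25]: (73.2+33.9)/2 × 4 = 214.2
  [12.25→18.25]: (33.9+10.5)/2 × 6 = 133.2
  [18.25→21.25]: (10.5+5.8)/2 × 3 = 24.45
  Sum = 1175.125 ng/mL·h

AUC = 1175 ng/mL·h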